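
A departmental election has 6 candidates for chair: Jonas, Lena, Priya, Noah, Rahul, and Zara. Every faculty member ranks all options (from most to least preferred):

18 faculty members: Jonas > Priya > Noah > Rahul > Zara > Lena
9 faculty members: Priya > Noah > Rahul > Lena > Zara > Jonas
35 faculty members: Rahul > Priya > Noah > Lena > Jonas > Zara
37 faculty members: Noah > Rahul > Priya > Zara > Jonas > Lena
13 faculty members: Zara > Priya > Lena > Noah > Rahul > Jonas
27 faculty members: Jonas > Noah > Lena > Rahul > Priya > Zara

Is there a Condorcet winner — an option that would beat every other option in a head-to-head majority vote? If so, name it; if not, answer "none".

Checking pairwise contests:
Priya beats Jonas 94–45.
Jonas beats Lena 82–57.
Rahul beats Priya 99–40.
Priya beats Noah 75–64.
Noah beats Rahul 104–35.
Jonas beats Zara 80–59.
Every option loses at least one head-to-head, so there is no Condorcet winner.

none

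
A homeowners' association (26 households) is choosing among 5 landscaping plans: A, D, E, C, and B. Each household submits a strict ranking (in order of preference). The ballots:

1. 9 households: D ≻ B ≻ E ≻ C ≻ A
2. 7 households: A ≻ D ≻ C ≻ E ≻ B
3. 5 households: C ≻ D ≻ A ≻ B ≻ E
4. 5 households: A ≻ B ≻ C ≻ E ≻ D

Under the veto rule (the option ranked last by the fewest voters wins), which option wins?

C

Last-place votes: A 9, D 5, E 5, C 0, B 7.
C is ranked last by the fewest voters, so C wins.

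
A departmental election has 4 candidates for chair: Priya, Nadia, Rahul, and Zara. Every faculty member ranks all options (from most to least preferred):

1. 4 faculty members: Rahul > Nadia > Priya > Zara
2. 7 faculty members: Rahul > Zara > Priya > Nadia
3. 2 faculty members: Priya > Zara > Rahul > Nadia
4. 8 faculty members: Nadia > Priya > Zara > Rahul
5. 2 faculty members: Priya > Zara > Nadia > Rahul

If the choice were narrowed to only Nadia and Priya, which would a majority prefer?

Voters preferring Nadia to Priya: 12; preferring Priya to Nadia: 11.
Nadia wins the head-to-head.

Nadia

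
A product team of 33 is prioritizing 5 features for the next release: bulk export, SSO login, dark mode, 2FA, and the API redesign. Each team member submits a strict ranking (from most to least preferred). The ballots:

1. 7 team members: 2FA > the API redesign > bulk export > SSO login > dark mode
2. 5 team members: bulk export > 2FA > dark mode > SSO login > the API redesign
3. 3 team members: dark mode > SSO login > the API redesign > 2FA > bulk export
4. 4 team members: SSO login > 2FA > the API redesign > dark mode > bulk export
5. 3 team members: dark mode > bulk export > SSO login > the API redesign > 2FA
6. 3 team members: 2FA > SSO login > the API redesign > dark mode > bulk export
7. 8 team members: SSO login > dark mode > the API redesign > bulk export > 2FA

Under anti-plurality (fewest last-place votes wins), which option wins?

SSO login

Last-place votes: bulk export 10, SSO login 0, dark mode 7, 2FA 11, the API redesign 5.
SSO login is ranked last by the fewest voters, so SSO login wins.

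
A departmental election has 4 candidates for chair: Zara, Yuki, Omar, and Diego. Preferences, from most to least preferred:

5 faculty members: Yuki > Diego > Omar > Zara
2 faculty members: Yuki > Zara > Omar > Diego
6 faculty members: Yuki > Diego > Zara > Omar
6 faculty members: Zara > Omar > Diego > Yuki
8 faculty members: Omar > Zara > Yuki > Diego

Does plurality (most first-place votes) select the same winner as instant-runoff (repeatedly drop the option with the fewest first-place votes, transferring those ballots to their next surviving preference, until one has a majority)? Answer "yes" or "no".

no

Plurality — first-place votes: Zara 6, Yuki 13, Omar 8, Diego 0. Winner: Yuki.
Instant-runoff — R1 Zara 6, Yuki 13, Omar 8, Diego 0 (Diego out); R2 Zara 6, Yuki 13, Omar 8 (Zara out); R3 Yuki 13, Omar 14 (Omar winner). Winner: Omar.
The two methods disagree.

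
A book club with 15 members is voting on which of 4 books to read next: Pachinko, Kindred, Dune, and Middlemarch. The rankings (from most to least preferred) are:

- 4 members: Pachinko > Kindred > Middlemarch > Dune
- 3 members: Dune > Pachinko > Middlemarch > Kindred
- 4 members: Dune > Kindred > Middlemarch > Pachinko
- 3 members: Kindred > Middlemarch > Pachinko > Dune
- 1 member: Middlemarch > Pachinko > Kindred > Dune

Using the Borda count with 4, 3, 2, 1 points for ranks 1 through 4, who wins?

Pachinko: 4·4 + 3·3 + 4·1 + 3·2 + 1·3 = 38
Kindred: 4·3 + 3·1 + 4·3 + 3·4 + 1·2 = 41
Dune: 4·1 + 3·4 + 4·4 + 3·1 + 1·1 = 36
Middlemarch: 4·2 + 3·2 + 4·2 + 3·3 + 1·4 = 35
Kindred has the highest Borda score (41).

Kindred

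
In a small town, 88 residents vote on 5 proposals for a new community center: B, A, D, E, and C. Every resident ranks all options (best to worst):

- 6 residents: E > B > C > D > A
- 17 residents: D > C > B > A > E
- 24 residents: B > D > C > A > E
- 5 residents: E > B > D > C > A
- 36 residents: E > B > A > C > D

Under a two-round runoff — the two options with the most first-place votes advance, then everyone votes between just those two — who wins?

Round 1 first-place votes: B 24, A 0, D 17, E 47, C 0.
E and B advance.
Runoff: E is preferred to B by 47 voters; B by 41.
E wins the runoff.

E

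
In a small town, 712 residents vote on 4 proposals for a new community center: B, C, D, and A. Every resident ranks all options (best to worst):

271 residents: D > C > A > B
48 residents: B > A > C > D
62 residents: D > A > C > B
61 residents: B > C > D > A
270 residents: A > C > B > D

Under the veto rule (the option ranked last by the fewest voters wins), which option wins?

Last-place votes: B 333, C 0, D 318, A 61.
C is ranked last by the fewest voters, so C wins.

C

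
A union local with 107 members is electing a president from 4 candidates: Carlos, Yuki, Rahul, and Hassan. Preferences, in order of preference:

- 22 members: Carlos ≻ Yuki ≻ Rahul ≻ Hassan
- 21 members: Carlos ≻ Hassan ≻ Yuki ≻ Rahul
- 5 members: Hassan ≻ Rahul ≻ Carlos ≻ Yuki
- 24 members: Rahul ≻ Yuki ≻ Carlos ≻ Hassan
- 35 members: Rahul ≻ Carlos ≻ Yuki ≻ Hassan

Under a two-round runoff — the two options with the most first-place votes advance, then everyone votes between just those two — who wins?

Round 1 first-place votes: Carlos 43, Yuki 0, Rahul 59, Hassan 5.
Rahul and Carlos advance.
Runoff: Rahul is preferred to Carlos by 64 voters; Carlos by 43.
Rahul wins the runoff.

Rahul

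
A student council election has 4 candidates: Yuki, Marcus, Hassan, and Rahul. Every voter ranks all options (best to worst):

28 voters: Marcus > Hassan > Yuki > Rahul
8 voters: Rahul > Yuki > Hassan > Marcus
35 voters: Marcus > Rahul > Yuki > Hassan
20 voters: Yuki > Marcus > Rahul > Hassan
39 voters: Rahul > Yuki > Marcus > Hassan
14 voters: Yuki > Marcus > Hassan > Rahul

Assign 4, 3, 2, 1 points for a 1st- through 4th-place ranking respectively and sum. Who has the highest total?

Marcus

Yuki: 28·2 + 8·3 + 35·2 + 20·4 + 39·3 + 14·4 = 403
Marcus: 28·4 + 8·1 + 35·4 + 20·3 + 39·2 + 14·3 = 440
Hassan: 28·3 + 8·2 + 35·1 + 20·1 + 39·1 + 14·2 = 222
Rahul: 28·1 + 8·4 + 35·3 + 20·2 + 39·4 + 14·1 = 375
Marcus has the highest Borda score (440).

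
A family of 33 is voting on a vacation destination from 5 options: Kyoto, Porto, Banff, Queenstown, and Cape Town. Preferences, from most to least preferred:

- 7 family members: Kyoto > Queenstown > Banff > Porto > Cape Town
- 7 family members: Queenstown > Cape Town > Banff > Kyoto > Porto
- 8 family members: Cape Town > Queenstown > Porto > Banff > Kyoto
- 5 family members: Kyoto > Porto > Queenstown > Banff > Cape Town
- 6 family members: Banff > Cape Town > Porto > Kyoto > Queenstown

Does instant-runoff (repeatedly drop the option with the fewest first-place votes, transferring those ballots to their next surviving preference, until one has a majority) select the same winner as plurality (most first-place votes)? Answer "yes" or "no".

no

Instant-runoff — R1 Kyoto 12, Porto 0, Banff 6, Queenstown 7, Cape Town 8 (Porto out); R2 Kyoto 12, Banff 6, Queenstown 7, Cape Town 8 (Banff out); R3 Kyoto 12, Queenstown 7, Cape Town 14 (Queenstown out); R4 Kyoto 12, Cape Town 21 (Cape Town winner). Winner: Cape Town.
Plurality — first-place votes: Kyoto 12, Porto 0, Banff 6, Queenstown 7, Cape Town 8. Winner: Kyoto.
The two methods disagree.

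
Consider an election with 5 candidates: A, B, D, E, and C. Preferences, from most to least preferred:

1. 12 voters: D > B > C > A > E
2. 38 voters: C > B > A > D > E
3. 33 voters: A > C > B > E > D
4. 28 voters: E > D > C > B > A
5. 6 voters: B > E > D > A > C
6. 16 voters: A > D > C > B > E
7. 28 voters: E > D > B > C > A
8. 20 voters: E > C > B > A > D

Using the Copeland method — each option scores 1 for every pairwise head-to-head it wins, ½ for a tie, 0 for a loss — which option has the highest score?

A: beats D and E; loses to B and C → score 2.
B: beats A, D, and E; loses to C → score 3.
D: loses to A, B, E, and C → score 0.
E: beats D; loses to A, B, and C → score 1.
C: beats A, B, D, and E → score 4.
C has the best pairwise record.

C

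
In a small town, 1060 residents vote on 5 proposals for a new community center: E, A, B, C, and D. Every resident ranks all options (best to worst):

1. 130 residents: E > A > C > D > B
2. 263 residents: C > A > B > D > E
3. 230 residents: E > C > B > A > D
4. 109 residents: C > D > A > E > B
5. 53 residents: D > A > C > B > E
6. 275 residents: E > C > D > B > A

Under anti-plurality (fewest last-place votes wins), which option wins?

Last-place votes: E 316, A 275, B 239, C 0, D 230.
C is ranked last by the fewest voters, so C wins.

C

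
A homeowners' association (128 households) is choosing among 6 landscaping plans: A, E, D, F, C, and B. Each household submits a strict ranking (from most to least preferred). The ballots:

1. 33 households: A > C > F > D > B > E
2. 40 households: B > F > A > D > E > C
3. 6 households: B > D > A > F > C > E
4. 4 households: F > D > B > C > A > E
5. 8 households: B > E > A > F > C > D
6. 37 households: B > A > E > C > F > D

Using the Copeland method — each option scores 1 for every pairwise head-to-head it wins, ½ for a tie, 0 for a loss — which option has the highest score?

B

A: beats E, D, F, and C; loses to B → score 4.
E: beats C; loses to A, D, F, and B → score 1.
D: beats E; loses to A, F, C, and B → score 1.
F: beats E and D; loses to A, C, and B → score 2.
C: beats D and F; loses to A, E, and B → score 2.
B: beats A, E, D, F, and C → score 5.
B has the best pairwise record.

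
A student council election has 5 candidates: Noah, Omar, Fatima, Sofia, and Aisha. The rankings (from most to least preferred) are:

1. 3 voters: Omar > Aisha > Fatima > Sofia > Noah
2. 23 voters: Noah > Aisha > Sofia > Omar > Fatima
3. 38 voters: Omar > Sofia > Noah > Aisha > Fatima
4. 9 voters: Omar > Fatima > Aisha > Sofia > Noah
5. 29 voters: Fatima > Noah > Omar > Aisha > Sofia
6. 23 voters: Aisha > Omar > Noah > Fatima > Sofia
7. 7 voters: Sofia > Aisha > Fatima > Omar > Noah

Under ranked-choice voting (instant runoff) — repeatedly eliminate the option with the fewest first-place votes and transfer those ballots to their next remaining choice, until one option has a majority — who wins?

Round 1: Noah 23, Omar 50, Fatima 29, Sofia 7, Aisha 23. Eliminate Sofia.
Round 2: Noah 23, Omar 50, Fatima 29, Aisha 30. Eliminate Noah.
Round 3: Omar 50, Fatima 29, Aisha 53. Eliminate Fatima.
Round 4: Omar 79, Aisha 53. Omar has a majority.

Omar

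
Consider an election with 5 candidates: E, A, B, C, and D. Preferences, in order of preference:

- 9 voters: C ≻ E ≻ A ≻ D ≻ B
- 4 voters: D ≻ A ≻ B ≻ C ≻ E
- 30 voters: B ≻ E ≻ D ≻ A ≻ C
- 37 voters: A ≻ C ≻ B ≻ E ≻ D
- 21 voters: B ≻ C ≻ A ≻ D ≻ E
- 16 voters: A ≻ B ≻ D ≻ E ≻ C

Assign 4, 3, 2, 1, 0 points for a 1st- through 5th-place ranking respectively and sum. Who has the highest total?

E: 9·3 + 4·0 + 30·3 + 37·1 + 21·0 + 16·1 = 170
A: 9·2 + 4·3 + 30·1 + 37·4 + 21·2 + 16·4 = 314
B: 9·0 + 4·2 + 30·4 + 37·2 + 21·4 + 16·3 = 334
C: 9·4 + 4·1 + 30·0 + 37·3 + 21·3 + 16·0 = 214
D: 9·1 + 4·4 + 30·2 + 37·0 + 21·1 + 16·2 = 138
B has the highest Borda score (334).

B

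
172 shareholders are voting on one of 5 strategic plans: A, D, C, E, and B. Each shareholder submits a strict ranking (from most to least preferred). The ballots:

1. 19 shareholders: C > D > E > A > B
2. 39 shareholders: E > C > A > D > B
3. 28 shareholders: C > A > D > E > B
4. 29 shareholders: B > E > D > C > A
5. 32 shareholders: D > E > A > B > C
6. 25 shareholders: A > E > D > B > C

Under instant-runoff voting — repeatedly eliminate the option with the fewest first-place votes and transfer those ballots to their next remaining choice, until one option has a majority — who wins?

Round 1: A 25, D 32, C 47, E 39, B 29. Eliminate A.
Round 2: D 32, C 47, E 64, B 29. Eliminate B.
Round 3: D 32, C 47, E 93. E has a majority.

E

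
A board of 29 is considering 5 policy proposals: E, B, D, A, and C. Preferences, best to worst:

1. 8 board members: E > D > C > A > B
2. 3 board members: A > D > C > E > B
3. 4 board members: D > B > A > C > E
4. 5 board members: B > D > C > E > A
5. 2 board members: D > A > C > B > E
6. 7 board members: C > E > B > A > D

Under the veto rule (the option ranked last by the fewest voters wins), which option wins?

Last-place votes: E 6, B 11, D 7, A 5, C 0.
C is ranked last by the fewest voters, so C wins.

C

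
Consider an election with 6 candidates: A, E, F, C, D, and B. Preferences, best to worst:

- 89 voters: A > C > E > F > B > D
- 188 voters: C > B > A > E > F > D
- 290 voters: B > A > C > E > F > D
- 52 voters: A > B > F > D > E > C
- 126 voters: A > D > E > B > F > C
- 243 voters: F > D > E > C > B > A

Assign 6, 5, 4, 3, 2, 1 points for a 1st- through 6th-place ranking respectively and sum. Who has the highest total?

A: 89·6 + 188·4 + 290·5 + 52·6 + 126·6 + 243·1 = 4047
E: 89·4 + 188·3 + 290·3 + 52·2 + 126·4 + 243·4 = 3370
F: 89·3 + 188·2 + 290·2 + 52·4 + 126·2 + 243·6 = 3141
C: 89·5 + 188·6 + 290·4 + 52·1 + 126·1 + 243·3 = 3640
D: 89·1 + 188·1 + 290·1 + 52·3 + 126·5 + 243·5 = 2568
B: 89·2 + 188·5 + 290·6 + 52·5 + 126·3 + 243·2 = 3982
A has the highest Borda score (4047).

A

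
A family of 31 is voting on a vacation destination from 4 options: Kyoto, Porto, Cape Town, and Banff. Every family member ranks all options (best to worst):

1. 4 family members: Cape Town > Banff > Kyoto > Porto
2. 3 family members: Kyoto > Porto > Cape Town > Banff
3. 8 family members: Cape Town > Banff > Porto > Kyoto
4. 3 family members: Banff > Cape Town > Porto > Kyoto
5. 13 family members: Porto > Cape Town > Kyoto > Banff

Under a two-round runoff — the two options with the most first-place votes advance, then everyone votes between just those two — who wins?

Round 1 first-place votes: Kyoto 3, Porto 13, Cape Town 12, Banff 3.
Porto and Cape Town advance.
Runoff: Porto is preferred to Cape Town by 16 voters; Cape Town by 15.
Porto wins the runoff.

Porto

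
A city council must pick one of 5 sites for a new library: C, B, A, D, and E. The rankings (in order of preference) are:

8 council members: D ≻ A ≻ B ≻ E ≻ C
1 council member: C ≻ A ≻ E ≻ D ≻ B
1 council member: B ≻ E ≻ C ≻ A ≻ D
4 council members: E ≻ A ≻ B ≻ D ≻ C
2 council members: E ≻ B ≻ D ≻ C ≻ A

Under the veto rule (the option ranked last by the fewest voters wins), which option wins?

Last-place votes: C 12, B 1, A 2, D 1, E 0.
E is ranked last by the fewest voters, so E wins.

E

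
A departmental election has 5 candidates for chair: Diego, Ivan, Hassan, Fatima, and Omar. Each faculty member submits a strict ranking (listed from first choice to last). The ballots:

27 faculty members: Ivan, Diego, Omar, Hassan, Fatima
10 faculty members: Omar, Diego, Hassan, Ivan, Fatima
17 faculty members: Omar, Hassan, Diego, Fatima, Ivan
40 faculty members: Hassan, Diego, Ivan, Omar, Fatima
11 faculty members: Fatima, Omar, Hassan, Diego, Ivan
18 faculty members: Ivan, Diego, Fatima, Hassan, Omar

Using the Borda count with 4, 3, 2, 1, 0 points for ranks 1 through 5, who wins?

Diego: 27·3 + 10·3 + 17·2 + 40·3 + 11·1 + 18·3 = 330
Ivan: 27·4 + 10·1 + 17·0 + 40·2 + 11·0 + 18·4 = 270
Hassan: 27·1 + 10·2 + 17·3 + 40·4 + 11·2 + 18·1 = 298
Fatima: 27·0 + 10·0 + 17·1 + 40·0 + 11·4 + 18·2 = 97
Omar: 27·2 + 10·4 + 17·4 + 40·1 + 11·3 + 18·0 = 235
Diego has the highest Borda score (330).

Diego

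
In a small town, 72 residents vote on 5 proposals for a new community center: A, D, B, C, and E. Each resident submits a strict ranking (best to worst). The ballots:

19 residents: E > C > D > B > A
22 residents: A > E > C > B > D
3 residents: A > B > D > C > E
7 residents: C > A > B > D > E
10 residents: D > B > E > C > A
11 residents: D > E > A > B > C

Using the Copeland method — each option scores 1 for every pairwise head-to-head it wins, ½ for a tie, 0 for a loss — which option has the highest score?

E

A: beats B; ties C; loses to D and E → score 1.5.
D: beats A and B; loses to C and E → score 2.
B: loses to A, D, C, and E → score 0.
C: beats D and B; ties A; loses to E → score 2.5.
E: beats A, D, B, and C → score 4.
E has the best pairwise record.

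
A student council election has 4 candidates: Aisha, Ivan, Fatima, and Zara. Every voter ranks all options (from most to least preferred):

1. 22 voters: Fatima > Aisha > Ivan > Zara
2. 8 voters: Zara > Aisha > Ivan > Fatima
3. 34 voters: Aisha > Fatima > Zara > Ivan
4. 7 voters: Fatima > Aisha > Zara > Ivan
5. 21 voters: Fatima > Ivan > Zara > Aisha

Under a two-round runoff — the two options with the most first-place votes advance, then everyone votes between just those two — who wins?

Round 1 first-place votes: Aisha 34, Ivan 0, Fatima 50, Zara 8.
Fatima and Aisha advance.
Runoff: Fatima is preferred to Aisha by 50 voters; Aisha by 42.
Fatima wins the runoff.

Fatima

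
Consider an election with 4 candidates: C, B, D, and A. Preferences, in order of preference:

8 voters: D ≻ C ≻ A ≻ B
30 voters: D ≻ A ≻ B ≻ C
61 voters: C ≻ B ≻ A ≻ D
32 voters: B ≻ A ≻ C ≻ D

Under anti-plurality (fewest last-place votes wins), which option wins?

A

Last-place votes: C 30, B 8, D 93, A 0.
A is ranked last by the fewest voters, so A wins.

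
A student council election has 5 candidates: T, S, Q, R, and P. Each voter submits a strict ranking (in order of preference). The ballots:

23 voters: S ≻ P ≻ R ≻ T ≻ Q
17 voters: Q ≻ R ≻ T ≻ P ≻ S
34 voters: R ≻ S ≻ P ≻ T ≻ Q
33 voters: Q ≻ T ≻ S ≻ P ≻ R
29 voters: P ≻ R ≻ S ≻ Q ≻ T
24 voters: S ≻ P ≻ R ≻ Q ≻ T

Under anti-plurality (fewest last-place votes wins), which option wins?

Last-place votes: T 53, S 17, Q 57, R 33, P 0.
P is ranked last by the fewest voters, so P wins.

P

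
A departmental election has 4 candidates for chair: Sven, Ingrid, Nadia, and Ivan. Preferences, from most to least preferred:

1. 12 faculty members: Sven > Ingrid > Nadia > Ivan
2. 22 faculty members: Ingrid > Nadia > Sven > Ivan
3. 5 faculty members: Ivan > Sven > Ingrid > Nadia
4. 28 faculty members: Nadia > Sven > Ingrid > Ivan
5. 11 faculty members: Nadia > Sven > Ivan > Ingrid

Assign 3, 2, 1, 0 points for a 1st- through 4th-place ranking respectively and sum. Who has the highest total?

Sven: 12·3 + 22·1 + 5·2 + 28·2 + 11·2 = 146
Ingrid: 12·2 + 22·3 + 5·1 + 28·1 + 11·0 = 123
Nadia: 12·1 + 22·2 + 5·0 + 28·3 + 11·3 = 173
Ivan: 12·0 + 22·0 + 5·3 + 28·0 + 11·1 = 26
Nadia has the highest Borda score (173).

Nadia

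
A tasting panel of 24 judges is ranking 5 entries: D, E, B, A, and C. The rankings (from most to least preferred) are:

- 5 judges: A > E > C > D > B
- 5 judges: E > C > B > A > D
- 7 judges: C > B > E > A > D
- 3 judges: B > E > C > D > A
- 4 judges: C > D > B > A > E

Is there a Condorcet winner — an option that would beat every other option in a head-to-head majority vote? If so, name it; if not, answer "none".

none

Checking pairwise contests:
E beats D 20–4.
B beats E 14–10.
C beats B 21–3.
E beats A 15–9.
E beats C 13–11.
Every option loses at least one head-to-head, so there is no Condorcet winner.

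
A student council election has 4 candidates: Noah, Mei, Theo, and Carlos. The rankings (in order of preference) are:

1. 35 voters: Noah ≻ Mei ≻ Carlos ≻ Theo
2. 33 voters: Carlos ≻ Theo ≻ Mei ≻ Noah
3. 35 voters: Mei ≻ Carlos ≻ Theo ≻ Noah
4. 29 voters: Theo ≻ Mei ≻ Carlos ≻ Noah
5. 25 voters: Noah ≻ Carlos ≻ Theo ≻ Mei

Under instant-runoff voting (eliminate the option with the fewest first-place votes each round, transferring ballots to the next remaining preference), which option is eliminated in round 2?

Round 1: Noah 60, Mei 35, Theo 29, Carlos 33. Eliminate Theo.
Round 2: Noah 60, Mei 64, Carlos 33. Eliminate Carlos.

Carlos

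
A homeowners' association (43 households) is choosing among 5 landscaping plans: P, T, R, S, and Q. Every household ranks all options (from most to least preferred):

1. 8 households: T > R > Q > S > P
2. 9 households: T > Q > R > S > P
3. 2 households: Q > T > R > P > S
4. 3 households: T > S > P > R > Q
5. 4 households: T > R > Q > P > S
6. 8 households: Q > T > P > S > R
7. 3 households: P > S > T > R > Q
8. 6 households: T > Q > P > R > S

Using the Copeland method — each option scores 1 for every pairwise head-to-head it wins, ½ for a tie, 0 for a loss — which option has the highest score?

T

P: beats S; loses to T, R, and Q → score 1.
T: beats P, R, S, and Q → score 4.
R: beats P and S; loses to T and Q → score 2.
S: loses to P, T, R, and Q → score 0.
Q: beats P, R, and S; loses to T → score 3.
T has the best pairwise record.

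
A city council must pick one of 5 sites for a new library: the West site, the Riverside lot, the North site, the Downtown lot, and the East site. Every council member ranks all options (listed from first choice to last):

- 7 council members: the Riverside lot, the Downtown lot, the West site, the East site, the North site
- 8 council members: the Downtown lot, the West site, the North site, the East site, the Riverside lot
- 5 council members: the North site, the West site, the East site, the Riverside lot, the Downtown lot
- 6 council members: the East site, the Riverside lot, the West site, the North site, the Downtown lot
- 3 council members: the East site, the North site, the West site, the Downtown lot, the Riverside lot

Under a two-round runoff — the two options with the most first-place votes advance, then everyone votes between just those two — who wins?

the Downtown lot

Round 1 first-place votes: the West site 0, the Riverside lot 7, the North site 5, the Downtown lot 8, the East site 9.
the East site and the Downtown lot advance.
Runoff: the East site is preferred to the Downtown lot by 14 voters; the Downtown lot by 15.
the Downtown lot wins the runoff.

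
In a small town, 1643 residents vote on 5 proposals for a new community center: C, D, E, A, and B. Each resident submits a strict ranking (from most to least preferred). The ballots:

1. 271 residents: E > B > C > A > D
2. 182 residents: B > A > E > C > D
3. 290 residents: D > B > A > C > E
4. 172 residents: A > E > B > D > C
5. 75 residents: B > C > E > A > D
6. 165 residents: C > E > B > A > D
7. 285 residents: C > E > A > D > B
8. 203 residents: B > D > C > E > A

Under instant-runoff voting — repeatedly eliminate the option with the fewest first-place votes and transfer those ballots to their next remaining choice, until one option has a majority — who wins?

B

Round 1: C 450, D 290, E 271, A 172, B 460. Eliminate A.
Round 2: C 450, D 290, E 443, B 460. Eliminate D.
Round 3: C 450, E 443, B 750. Eliminate E.
Round 4: C 450, B 1193. B has a majority.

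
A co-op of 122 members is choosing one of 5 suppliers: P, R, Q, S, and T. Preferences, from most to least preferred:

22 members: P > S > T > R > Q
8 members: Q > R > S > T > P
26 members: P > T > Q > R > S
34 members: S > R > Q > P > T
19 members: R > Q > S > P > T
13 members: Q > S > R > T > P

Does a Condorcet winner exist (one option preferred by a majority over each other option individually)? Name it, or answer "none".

Checking pairwise contests:
R beats P 74–48.
S beats R 69–53.
R beats Q 75–47.
Q beats S 66–56.
P beats T 101–21.
Every option loses at least one head-to-head, so there is no Condorcet winner.

none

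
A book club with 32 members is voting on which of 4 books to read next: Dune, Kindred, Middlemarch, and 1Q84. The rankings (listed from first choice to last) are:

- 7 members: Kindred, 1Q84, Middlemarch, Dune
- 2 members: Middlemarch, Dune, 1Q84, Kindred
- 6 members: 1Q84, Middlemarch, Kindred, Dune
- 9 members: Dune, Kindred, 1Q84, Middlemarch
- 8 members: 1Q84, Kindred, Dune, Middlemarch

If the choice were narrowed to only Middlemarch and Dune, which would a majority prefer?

Dune

Voters preferring Middlemarch to Dune: 15; preferring Dune to Middlemarch: 17.
Dune wins the head-to-head.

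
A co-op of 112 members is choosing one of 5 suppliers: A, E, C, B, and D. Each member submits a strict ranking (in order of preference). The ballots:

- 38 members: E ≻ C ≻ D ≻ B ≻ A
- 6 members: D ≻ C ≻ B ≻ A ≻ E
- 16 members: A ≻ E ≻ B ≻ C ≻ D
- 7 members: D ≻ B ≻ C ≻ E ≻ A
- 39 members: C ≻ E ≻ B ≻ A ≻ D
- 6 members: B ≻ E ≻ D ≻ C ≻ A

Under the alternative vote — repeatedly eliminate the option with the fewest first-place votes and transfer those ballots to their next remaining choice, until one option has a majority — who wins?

E

Round 1: A 16, E 38, C 39, B 6, D 13. Eliminate B.
Round 2: A 16, E 44, C 39, D 13. Eliminate D.
Round 3: A 16, E 44, C 52. Eliminate A.
Round 4: E 60, C 52. E has a majority.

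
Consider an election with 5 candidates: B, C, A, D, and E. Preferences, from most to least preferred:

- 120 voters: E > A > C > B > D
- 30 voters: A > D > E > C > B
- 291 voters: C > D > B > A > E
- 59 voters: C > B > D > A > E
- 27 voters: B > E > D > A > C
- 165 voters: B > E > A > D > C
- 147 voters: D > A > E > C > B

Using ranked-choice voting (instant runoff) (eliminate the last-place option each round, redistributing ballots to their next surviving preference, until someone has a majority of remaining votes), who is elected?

Round 1: B 192, C 350, A 30, D 147, E 120. Eliminate A.
Round 2: B 192, C 350, D 177, E 120. Eliminate E.
Round 3: B 192, C 470, D 177. C has a majority.

C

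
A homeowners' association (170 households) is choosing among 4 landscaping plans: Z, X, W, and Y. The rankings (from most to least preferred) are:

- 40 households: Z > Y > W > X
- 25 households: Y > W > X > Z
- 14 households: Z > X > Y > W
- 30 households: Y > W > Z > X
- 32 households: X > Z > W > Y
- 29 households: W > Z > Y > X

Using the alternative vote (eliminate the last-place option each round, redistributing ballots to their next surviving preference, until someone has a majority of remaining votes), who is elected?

Round 1: Z 54, X 32, W 29, Y 55. Eliminate W.
Round 2: Z 83, X 32, Y 55. Eliminate X.
Round 3: Z 115, Y 55. Z has a majority.

Z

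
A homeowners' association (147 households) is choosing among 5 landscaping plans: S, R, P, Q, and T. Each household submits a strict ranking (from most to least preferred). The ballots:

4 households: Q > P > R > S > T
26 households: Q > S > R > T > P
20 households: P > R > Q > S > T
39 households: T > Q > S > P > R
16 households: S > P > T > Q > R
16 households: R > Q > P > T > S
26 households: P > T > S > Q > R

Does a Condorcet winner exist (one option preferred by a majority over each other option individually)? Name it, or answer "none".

none

Checking pairwise contests:
Q beats S 105–42.
S beats R 107–40.
S beats P 81–66.
T beats Q 81–66.
P beats T 82–65.
Every option loses at least one head-to-head, so there is no Condorcet winner.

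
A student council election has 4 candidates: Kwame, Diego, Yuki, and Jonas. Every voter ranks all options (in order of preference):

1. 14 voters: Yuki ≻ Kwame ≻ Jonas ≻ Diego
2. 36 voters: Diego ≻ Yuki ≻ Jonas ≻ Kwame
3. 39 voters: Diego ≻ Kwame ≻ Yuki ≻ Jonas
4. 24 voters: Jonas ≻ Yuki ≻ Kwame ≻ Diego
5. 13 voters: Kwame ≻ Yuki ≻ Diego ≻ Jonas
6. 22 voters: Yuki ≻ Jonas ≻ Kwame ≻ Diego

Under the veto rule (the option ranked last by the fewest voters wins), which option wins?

Yuki

Last-place votes: Kwame 36, Diego 60, Yuki 0, Jonas 52.
Yuki is ranked last by the fewest voters, so Yuki wins.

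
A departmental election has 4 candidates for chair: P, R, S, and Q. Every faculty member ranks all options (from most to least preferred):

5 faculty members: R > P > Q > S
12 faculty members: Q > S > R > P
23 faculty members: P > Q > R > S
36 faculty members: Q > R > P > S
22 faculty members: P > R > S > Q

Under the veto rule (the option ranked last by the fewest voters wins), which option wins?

R

Last-place votes: P 12, R 0, S 64, Q 22.
R is ranked last by the fewest voters, so R wins.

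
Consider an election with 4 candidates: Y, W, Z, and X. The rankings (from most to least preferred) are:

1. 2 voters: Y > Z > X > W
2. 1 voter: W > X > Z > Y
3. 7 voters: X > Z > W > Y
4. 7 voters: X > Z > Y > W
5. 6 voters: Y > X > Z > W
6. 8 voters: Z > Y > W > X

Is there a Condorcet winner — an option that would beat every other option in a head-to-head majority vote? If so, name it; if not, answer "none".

Checking pairwise contests:
Z beats Y 23–8.
Y beats W 23–8.
X beats Z 21–10.
Y beats X 16–15.
Every option loses at least one head-to-head, so there is no Condorcet winner.

none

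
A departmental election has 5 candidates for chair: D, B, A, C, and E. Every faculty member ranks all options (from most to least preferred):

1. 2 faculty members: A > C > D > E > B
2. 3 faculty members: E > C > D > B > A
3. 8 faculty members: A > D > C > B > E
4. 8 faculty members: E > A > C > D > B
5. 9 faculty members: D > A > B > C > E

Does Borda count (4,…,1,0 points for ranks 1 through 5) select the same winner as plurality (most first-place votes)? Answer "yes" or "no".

no

Borda — scores: D 78, B 29, A 91, C 56, E 46. Winner: A.
Plurality — first-place votes: D 9, B 0, A 10, C 0, E 11. Winner: E.
The two methods disagree.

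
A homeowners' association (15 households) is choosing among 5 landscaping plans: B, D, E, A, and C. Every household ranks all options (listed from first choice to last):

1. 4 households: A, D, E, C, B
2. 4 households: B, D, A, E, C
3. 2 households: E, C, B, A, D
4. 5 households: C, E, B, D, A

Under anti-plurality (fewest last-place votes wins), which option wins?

E

Last-place votes: B 4, D 2, E 0, A 5, C 4.
E is ranked last by the fewest voters, so E wins.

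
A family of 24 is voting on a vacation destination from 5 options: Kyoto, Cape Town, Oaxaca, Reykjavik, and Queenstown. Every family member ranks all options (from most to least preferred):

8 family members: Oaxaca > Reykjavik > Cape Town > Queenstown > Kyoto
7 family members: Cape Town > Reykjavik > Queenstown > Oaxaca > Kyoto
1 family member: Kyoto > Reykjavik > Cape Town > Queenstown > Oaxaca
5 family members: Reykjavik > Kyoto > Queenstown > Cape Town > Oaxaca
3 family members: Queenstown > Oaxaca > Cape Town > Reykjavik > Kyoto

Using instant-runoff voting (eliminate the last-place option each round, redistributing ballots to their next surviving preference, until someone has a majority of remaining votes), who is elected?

Round 1: Kyoto 1, Cape Town 7, Oaxaca 8, Reykjavik 5, Queenstown 3. Eliminate Kyoto.
Round 2: Cape Town 7, Oaxaca 8, Reykjavik 6, Queenstown 3. Eliminate Queenstown.
Round 3: Cape Town 7, Oaxaca 11, Reykjavik 6. Eliminate Reykjavik.
Round 4: Cape Town 13, Oaxaca 11. Cape Town has a majority.

Cape Town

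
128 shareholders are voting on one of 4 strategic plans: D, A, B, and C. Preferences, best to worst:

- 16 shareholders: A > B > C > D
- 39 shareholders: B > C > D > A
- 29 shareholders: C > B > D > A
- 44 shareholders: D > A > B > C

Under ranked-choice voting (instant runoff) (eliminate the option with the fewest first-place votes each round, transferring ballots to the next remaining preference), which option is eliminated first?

A

Round 1: D 44, A 16, B 39, C 29. Eliminate A.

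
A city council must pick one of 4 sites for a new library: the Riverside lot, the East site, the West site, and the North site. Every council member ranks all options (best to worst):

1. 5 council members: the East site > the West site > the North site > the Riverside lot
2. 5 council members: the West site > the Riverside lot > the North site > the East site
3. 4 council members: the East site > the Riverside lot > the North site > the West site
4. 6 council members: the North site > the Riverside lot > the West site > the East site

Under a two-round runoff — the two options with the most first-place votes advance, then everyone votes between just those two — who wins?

Round 1 first-place votes: the Riverside lot 0, the East site 9, the West site 5, the North site 6.
the East site and the North site advance.
Runoff: the East site is preferred to the North site by 9 voters; the North site by 11.
the North site wins the runoff.

the North site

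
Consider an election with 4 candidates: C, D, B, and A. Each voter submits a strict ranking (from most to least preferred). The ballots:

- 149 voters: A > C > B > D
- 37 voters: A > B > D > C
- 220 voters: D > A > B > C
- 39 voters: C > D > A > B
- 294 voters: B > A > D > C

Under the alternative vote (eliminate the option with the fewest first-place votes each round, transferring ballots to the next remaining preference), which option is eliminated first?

C

Round 1: C 39, D 220, B 294, A 186. Eliminate C.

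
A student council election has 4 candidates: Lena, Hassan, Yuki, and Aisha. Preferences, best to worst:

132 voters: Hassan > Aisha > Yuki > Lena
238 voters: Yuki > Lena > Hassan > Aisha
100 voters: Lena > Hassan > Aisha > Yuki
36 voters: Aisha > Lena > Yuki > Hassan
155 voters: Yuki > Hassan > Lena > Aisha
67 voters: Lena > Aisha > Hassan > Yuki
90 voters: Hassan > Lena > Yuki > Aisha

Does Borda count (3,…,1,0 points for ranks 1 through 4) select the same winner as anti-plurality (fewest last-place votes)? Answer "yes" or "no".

yes

Borda — scores: Lena 1384, Hassan 1481, Yuki 1437, Aisha 606. Winner: Hassan.
Anti-plurality — last-place votes: Lena 132, Hassan 36, Yuki 167, Aisha 483. Winner: Hassan.
The two methods agree.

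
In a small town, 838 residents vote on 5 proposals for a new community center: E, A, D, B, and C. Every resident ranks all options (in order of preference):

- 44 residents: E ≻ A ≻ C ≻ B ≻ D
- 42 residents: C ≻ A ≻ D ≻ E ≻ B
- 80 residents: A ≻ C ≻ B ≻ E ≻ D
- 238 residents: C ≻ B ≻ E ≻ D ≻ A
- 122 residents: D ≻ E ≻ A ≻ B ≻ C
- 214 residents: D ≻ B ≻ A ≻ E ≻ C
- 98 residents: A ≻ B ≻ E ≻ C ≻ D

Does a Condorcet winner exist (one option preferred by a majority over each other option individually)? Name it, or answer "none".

B vs E: 630–208 for B.
B vs A: 452–386 for B.
B vs D: 460–378 for B.
B vs C: 434–404 for B.
B beats every other option head-to-head.

B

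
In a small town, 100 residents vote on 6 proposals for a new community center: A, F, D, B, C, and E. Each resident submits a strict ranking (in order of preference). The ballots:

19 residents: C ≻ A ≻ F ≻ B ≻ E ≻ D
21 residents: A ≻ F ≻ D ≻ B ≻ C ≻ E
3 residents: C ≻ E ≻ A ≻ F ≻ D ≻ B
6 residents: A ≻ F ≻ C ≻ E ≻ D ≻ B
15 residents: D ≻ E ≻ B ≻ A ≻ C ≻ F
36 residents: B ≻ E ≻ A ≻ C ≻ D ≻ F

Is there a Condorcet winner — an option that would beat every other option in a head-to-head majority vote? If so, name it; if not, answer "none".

B vs A: 51–49 for B.
B vs F: 51–49 for B.
B vs D: 55–45 for B.
B vs C: 72–28 for B.
B vs E: 76–24 for B.
B beats every other option head-to-head.

B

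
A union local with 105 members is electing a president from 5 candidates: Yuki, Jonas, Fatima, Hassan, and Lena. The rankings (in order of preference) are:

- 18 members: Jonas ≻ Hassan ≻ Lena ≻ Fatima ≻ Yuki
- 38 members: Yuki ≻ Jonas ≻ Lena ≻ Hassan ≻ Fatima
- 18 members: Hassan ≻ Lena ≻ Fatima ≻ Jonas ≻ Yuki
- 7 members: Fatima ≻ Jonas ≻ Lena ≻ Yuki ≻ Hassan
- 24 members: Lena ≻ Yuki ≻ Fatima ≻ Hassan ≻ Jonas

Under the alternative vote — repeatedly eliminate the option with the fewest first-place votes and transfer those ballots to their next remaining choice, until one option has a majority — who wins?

Lena

Round 1: Yuki 38, Jonas 18, Fatima 7, Hassan 18, Lena 24. Eliminate Fatima.
Round 2: Yuki 38, Jonas 25, Hassan 18, Lena 24. Eliminate Hassan.
Round 3: Yuki 38, Jonas 25, Lena 42. Eliminate Jonas.
Round 4: Yuki 38, Lena 67. Lena has a majority.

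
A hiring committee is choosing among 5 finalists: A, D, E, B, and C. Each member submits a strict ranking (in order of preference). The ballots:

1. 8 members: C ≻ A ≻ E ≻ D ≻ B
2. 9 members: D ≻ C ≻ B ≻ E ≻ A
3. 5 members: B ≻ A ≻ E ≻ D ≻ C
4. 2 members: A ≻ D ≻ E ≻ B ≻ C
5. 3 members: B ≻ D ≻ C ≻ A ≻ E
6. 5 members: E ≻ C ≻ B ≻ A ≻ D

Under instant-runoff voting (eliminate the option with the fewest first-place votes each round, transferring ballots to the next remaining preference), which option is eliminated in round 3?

B

Round 1: A 2, D 9, E 5, B 8, C 8. Eliminate A.
Round 2: D 11, E 5, B 8, C 8. Eliminate E.
Round 3: D 11, B 8, C 13. Eliminate B.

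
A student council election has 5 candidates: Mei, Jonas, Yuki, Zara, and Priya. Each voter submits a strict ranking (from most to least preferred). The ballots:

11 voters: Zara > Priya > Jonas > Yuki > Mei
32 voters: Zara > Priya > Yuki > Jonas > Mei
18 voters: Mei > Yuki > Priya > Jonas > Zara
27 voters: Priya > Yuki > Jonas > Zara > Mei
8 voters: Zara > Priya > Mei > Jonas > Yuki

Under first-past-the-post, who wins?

Zara

First-place votes: Mei 18, Jonas 0, Yuki 0, Zara 51, Priya 27.
Zara has the most first-place votes.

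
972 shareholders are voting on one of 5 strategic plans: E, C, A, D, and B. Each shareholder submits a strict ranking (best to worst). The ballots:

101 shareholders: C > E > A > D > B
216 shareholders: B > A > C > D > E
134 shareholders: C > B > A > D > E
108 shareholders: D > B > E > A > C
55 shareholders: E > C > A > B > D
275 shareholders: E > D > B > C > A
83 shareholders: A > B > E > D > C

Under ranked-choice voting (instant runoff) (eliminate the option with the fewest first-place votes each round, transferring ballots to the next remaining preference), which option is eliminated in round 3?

C

Round 1: E 330, C 235, A 83, D 108, B 216. Eliminate A.
Round 2: E 330, C 235, D 108, B 299. Eliminate D.
Round 3: E 330, C 235, B 407. Eliminate C.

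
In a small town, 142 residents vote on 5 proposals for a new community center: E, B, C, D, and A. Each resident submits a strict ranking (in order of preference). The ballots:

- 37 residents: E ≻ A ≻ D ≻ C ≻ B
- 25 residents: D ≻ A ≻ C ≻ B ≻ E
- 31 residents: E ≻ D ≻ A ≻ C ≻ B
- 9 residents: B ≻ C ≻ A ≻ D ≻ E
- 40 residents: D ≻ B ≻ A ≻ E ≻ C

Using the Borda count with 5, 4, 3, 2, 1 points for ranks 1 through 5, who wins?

E: 37·5 + 25·1 + 31·5 + 9·1 + 40·2 = 454
B: 37·1 + 25·2 + 31·1 + 9·5 + 40·4 = 323
C: 37·2 + 25·3 + 31·2 + 9·4 + 40·1 = 287
D: 37·3 + 25·5 + 31·4 + 9·2 + 40·5 = 578
A: 37·4 + 25·4 + 31·3 + 9·3 + 40·3 = 488
D has the highest Borda score (578).

D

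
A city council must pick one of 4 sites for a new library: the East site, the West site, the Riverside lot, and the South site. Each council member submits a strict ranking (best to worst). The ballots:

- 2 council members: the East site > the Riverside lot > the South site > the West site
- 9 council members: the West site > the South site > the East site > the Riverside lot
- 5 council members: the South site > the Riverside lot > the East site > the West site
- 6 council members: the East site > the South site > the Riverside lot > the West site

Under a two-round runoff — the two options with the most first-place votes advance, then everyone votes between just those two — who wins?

Round 1 first-place votes: the East site 8, the West site 9, the Riverside lot 0, the South site 5.
the West site and the East site advance.
Runoff: the West site is preferred to the East site by 9 voters; the East site by 13.
the East site wins the runoff.

the East site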